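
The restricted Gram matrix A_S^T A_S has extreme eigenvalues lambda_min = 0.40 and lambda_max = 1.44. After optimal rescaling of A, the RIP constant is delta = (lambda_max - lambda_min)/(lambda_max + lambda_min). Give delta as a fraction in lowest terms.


lambda_max - lambda_min = 1.44 - 0.40 = 1.04.
lambda_max + lambda_min = 1.44 + 0.40 = 1.84.
delta = 1.04/1.84 = 104/184 = 13/23.

13/23


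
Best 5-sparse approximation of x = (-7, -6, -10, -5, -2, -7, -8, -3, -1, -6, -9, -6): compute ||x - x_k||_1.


Sorted |x_i| descending: [10, 9, 8, 7, 7, 6, 6, 6, 5, 3, 2, 1]
Keep top 5: [10, 9, 8, 7, 7]
Tail entries: [6, 6, 6, 5, 3, 2, 1]
L1 error = sum of tail = 29.

29


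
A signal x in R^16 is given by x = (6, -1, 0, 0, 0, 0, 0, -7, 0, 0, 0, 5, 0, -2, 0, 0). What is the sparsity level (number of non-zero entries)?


Non-zero positions: [0, 1, 7, 11, 13].
Sparsity = 5.

5


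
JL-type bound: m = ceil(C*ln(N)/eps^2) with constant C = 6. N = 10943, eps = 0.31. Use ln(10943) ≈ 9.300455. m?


ln(10943) ≈ 9.300455.
eps^2 = 0.31^2 = 0.0961.
C*ln(N)/eps^2 ≈ 6*9.300455/0.0961 ≈ 580.6736.
m = ceil(580.6736) = 581.

581


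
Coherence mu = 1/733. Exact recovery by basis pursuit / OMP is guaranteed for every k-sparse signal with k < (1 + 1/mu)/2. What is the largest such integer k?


1/mu = 733.
1 + 1/mu = 734.
(1 + 1/mu)/2 = 367 is an integer and the inequality is strict, so k_max = 367 - 1 = 366.

366


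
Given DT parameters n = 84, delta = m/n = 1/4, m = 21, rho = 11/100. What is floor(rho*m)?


m = 1/4*84 = 21.
rho = 11/100.
rho*m = 11/100*21 = 2.31.
k = floor(2.31) = 2.

2


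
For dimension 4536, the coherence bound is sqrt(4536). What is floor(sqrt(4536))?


67^2 = 4489 <= 4536 < 4624 = 68^2, so 67 <= sqrt(4536) < 68.
floor(sqrt(4536)) = 67.

67


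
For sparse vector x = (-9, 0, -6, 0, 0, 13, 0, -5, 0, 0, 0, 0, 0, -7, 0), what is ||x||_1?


Non-zero entries: [(0, -9), (2, -6), (5, 13), (7, -5), (13, -7)]
Absolute values: [9, 6, 13, 5, 7]
||x||_1 = sum = 40.

40


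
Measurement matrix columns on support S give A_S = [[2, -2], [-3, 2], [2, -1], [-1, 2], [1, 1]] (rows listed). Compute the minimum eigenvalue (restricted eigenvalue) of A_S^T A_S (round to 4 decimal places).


A_S^T A_S = [[19, -13], [-13, 14]].
trace = 33.
det = 97.
disc = trace^2 - 4*det = 1089 - 4*97 = 701.
sqrt(701) ≈ 26.476405.
lam_min = (33 - sqrt(701))/2 ≈ (33 - 26.476405)/2 = 3.2617975 ≈ 3.2618.

3.2618


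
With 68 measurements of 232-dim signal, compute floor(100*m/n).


100*m/n = 100*68/232 ≈ 29.3103.
floor = 29.

29


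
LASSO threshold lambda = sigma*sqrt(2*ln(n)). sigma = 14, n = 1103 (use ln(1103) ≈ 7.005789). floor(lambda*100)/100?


ln(1103) ≈ 7.005789.
2*ln(n) ≈ 14.011578.
sqrt(2*ln(n)) ≈ sqrt(14.011578) ≈ 3.743204.
lambda ≈ 14*3.743204 = 52.404856.
floor(lambda*100)/100 = 52.40.

52.40


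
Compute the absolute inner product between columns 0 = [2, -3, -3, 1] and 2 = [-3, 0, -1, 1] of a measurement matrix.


Inner product: 2*-3 + -3*0 + -3*-1 + 1*1
Products: [-6, 0, 3, 1]
Sum = -2.
|dot| = 2.

2


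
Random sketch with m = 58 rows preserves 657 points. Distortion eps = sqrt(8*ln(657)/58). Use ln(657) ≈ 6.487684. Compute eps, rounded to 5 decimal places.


ln(657) ≈ 6.487684.
8*ln(N)/m ≈ 8*6.487684/58 ≈ 0.89485297.
eps = sqrt(0.89485297) ≈ 0.9459667 ≈ 0.94597.

0.94597


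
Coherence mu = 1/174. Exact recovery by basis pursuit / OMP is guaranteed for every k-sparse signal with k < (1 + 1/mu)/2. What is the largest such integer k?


1/mu = 174.
1 + 1/mu = 175.
(1 + 1/mu)/2 = 87.5 is not an integer, so k_max = floor(87.5) = 87.

87


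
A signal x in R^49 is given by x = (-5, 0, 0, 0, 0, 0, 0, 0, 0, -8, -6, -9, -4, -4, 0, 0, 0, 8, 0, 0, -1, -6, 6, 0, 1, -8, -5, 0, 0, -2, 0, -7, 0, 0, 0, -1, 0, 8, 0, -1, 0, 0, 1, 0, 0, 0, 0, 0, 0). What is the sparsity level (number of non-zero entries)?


Non-zero positions: [0, 9, 10, 11, 12, 13, 17, 20, 21, 22, 24, 25, 26, 29, 31, 35, 37, 39, 42].
Sparsity = 19.

19


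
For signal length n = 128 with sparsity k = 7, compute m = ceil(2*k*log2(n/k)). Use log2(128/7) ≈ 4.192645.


log2(n/k) = log2(128/7) ≈ 4.192645.
2*k*log2(n/k) ≈ 2*7*4.192645 = 58.69703.
m = ceil(58.69703) = 59.

59


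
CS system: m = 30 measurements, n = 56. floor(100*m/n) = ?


100*m/n = 100*30/56 ≈ 53.5714.
floor = 53.

53


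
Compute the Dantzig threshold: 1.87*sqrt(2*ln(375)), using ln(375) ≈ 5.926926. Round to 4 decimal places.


ln(375) ≈ 5.926926.
2*ln(n) ≈ 11.853852.
sqrt(2*ln(n)) ≈ sqrt(11.853852) ≈ 3.442942.
threshold ≈ 1.87*3.442942 = 6.43830154 ≈ 6.4383.

6.4383


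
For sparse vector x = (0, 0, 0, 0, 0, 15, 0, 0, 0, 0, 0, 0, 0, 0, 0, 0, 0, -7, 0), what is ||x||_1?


Non-zero entries: [(5, 15), (17, -7)]
Absolute values: [15, 7]
||x||_1 = sum = 22.

22


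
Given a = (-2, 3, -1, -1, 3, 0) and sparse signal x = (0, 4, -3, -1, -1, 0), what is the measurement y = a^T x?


Non-zero terms: ['3*4', '-1*-3', '-1*-1', '3*-1']
Products: [12, 3, 1, -3]
y = sum = 13.

13


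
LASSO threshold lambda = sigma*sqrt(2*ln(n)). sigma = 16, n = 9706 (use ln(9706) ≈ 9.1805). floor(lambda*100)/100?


ln(9706) ≈ 9.1805.
2*ln(n) ≈ 18.361.
sqrt(2*ln(n)) ≈ sqrt(18.361) ≈ 4.284974.
lambda ≈ 16*4.284974 = 68.559584.
floor(lambda*100)/100 = 68.55.

68.55


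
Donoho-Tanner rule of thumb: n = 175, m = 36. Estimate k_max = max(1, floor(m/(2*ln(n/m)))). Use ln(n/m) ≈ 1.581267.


n/m = 175/36.
ln(n/m) ≈ 1.581267.
2*ln(n/m) ≈ 3.162534.
m/(2*ln(n/m)) ≈ 36/3.162534 ≈ 11.3833.
floor = 11.
k_max = max(1, 11) = 11.

11


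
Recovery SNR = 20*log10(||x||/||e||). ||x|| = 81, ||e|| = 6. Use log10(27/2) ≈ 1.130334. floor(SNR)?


||x||/||e|| = 81/6 = 27/2.
log10(27/2) ≈ 1.130334.
20*log10(||x||/||e||) ≈ 20*1.130334 = 22.60668.
floor(22.60668) = 22.

22


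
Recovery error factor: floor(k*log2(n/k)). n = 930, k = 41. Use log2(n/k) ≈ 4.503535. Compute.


log2(n/k) = log2(930/41) ≈ 4.503535.
k*log2(n/k) ≈ 41*4.503535 = 184.644935.
floor(184.644935) = 184.

184


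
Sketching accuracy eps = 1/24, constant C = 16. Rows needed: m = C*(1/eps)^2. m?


1/eps = 24.
(1/eps)^2 = 576.
m = 16*576 = 9216.

9216


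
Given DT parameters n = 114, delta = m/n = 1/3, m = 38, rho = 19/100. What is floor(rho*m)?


m = 1/3*114 = 38.
rho = 19/100.
rho*m = 19/100*38 = 7.22.
k = floor(7.22) = 7.

7


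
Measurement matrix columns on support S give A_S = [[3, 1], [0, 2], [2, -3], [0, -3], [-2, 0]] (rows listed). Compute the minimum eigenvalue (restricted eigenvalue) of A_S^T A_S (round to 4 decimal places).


A_S^T A_S = [[17, -3], [-3, 23]].
trace = 40.
det = 382.
disc = trace^2 - 4*det = 1600 - 4*382 = 72.
sqrt(72) ≈ 8.485281.
lam_min = (40 - sqrt(72))/2 ≈ (40 - 8.485281)/2 = 15.7573595 ≈ 15.7574.

15.7574


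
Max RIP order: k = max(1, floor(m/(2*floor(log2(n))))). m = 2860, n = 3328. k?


floor(log2(3328)) = 11.
2*11 = 22.
m/(2*floor(log2(n))) = 2860/22 ≈ 130.0.
floor = 130.
k = max(1, 130) = 130.

130


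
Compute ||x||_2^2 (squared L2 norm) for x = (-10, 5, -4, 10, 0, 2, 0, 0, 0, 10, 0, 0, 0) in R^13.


Non-zero entries: [(0, -10), (1, 5), (2, -4), (3, 10), (5, 2), (9, 10)]
Squares: [100, 25, 16, 100, 4, 100]
||x||_2^2 = sum = 345.

345


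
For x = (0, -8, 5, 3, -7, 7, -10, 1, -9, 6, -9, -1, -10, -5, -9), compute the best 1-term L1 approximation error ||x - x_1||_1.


Sorted |x_i| descending: [10, 10, 9, 9, 9, 8, 7, 7, 6, 5, 5, 3, 1, 1, 0]
Keep top 1: [10]
Tail entries: [10, 9, 9, 9, 8, 7, 7, 6, 5, 5, 3, 1, 1, 0]
L1 error = sum of tail = 80.

80


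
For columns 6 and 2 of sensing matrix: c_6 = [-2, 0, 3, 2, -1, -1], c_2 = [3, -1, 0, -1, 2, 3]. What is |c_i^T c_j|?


Inner product: -2*3 + 0*-1 + 3*0 + 2*-1 + -1*2 + -1*3
Products: [-6, 0, 0, -2, -2, -3]
Sum = -13.
|dot| = 13.

13


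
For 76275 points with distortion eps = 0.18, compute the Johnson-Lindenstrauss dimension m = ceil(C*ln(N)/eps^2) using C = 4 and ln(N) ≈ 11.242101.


ln(76275) ≈ 11.242101.
eps^2 = 0.18^2 = 0.0324.
C*ln(N)/eps^2 ≈ 4*11.242101/0.0324 ≈ 1387.9137.
m = ceil(1387.9137) = 1388.

1388


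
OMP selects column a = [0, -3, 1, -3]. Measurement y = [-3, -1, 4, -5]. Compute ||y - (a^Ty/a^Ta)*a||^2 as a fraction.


a^T a = 19.
a^T y = 22.
coeff = 22/19 = 22/19.
||r||^2 = 485/19.

485/19


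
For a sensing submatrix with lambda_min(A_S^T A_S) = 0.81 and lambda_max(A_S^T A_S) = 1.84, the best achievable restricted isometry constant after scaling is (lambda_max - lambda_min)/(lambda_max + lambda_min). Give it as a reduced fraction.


lambda_max - lambda_min = 1.84 - 0.81 = 1.03.
lambda_max + lambda_min = 1.84 + 0.81 = 2.65.
delta = 1.03/2.65 = 103/265.

103/265


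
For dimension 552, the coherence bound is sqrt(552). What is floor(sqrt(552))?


23^2 = 529 <= 552 < 576 = 24^2, so 23 <= sqrt(552) < 24.
floor(sqrt(552)) = 23.

23


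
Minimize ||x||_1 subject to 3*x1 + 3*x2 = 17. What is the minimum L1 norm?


Axis intercepts:
  x1 = 17/3, x2 = 0: L1 = 17/3
  x1 = 0, x2 = 17/3: L1 = 17/3
x* = (17/3, 0)
||x*||_1 = 17/3.

17/3


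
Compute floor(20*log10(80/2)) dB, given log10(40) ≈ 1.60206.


||x||/||e|| = 80/2 = 40.
log10(40) ≈ 1.60206.
20*log10(||x||/||e||) ≈ 20*1.60206 = 32.0412.
floor(32.0412) = 32.

32


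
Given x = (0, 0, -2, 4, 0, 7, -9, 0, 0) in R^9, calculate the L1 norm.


Non-zero entries: [(2, -2), (3, 4), (5, 7), (6, -9)]
Absolute values: [2, 4, 7, 9]
||x||_1 = sum = 22.

22


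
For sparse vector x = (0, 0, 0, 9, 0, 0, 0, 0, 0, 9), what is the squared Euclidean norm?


Non-zero entries: [(3, 9), (9, 9)]
Squares: [81, 81]
||x||_2^2 = sum = 162.

162


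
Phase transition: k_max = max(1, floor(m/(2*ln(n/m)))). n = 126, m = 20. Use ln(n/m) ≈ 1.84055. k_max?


n/m = 126/20 = 63/10.
ln(n/m) ≈ 1.84055.
2*ln(n/m) ≈ 3.6811.
m/(2*ln(n/m)) ≈ 20/3.6811 ≈ 5.4332.
floor = 5.
k_max = max(1, 5) = 5.

5


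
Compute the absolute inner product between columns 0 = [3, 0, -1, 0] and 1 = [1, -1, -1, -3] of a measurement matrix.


Inner product: 3*1 + 0*-1 + -1*-1 + 0*-3
Products: [3, 0, 1, 0]
Sum = 4.
|dot| = 4.

4


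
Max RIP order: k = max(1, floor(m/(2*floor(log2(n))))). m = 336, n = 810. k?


floor(log2(810)) = 9.
2*9 = 18.
m/(2*floor(log2(n))) = 336/18 ≈ 18.6667.
floor = 18.
k = max(1, 18) = 18.

18


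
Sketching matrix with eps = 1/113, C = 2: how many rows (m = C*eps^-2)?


1/eps = 113.
(1/eps)^2 = 12769.
m = 2*12769 = 25538.

25538


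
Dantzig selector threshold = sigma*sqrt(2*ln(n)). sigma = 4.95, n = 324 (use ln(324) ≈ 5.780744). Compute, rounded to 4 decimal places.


ln(324) ≈ 5.780744.
2*ln(n) ≈ 11.561488.
sqrt(2*ln(n)) ≈ sqrt(11.561488) ≈ 3.400219.
threshold ≈ 4.95*3.400219 = 16.83108405 ≈ 16.8311.

16.8311


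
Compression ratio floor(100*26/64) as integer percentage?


100*m/n = 100*26/64 ≈ 40.625.
floor = 40.

40


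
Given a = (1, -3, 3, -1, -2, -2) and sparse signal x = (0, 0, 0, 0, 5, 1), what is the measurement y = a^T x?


Non-zero terms: ['-2*5', '-2*1']
Products: [-10, -2]
y = sum = -12.

-12


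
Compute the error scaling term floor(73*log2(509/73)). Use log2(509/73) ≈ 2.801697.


log2(n/k) = log2(509/73) ≈ 2.801697.
k*log2(n/k) ≈ 73*2.801697 = 204.523881.
floor(204.523881) = 204.

204


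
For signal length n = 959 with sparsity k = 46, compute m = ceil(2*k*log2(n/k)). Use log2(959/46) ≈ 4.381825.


log2(n/k) = log2(959/46) ≈ 4.381825.
2*k*log2(n/k) ≈ 2*46*4.381825 = 403.1279.
m = ceil(403.1279) = 404.

404


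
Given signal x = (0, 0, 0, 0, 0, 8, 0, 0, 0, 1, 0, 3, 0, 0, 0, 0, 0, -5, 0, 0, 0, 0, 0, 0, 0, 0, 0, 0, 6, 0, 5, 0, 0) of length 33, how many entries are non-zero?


Non-zero positions: [5, 9, 11, 17, 28, 30].
Sparsity = 6.

6


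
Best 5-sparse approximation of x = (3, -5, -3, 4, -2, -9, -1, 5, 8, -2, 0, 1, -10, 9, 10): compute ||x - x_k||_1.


Sorted |x_i| descending: [10, 10, 9, 9, 8, 5, 5, 4, 3, 3, 2, 2, 1, 1, 0]
Keep top 5: [10, 10, 9, 9, 8]
Tail entries: [5, 5, 4, 3, 3, 2, 2, 1, 1, 0]
L1 error = sum of tail = 26.

26


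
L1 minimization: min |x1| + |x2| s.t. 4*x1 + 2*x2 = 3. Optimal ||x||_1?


Axis intercepts:
  x1 = 3/4, x2 = 0: L1 = 3/4
  x1 = 0, x2 = 3/2: L1 = 3/2
x* = (3/4, 0)
||x*||_1 = 3/4.

3/4


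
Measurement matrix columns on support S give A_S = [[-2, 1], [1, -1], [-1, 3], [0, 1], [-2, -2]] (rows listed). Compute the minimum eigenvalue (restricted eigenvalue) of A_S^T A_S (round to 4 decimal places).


A_S^T A_S = [[10, -2], [-2, 16]].
trace = 26.
det = 156.
disc = trace^2 - 4*det = 676 - 4*156 = 52.
sqrt(52) ≈ 7.211103.
lam_min = (26 - sqrt(52))/2 ≈ (26 - 7.211103)/2 = 9.3944485 ≈ 9.3944.

9.3944


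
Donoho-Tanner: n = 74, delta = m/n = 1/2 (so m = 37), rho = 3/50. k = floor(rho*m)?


m = 1/2*74 = 37.
rho = 3/50.
rho*m = 3/50*37 = 2.22.
k = floor(2.22) = 2.

2


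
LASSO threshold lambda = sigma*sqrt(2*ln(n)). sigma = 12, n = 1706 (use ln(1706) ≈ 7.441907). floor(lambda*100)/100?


ln(1706) ≈ 7.441907.
2*ln(n) ≈ 14.883814.
sqrt(2*ln(n)) ≈ sqrt(14.883814) ≈ 3.857955.
lambda ≈ 12*3.857955 = 46.29546.
floor(lambda*100)/100 = 46.29.

46.29


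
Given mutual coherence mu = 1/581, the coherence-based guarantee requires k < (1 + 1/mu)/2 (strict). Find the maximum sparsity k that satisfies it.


1/mu = 581.
1 + 1/mu = 582.
(1 + 1/mu)/2 = 291 is an integer and the inequality is strict, so k_max = 291 - 1 = 290.

290


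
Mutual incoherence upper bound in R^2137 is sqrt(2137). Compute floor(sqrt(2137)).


46^2 = 2116 <= 2137 < 2209 = 47^2, so 46 <= sqrt(2137) < 47.
floor(sqrt(2137)) = 46.

46


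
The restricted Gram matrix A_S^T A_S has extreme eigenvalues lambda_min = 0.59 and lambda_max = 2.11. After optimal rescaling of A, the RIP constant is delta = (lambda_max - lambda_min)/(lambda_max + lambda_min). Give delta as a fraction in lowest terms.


lambda_max - lambda_min = 2.11 - 0.59 = 1.52.
lambda_max + lambda_min = 2.11 + 0.59 = 2.70.
delta = 1.52/2.70 = 152/270 = 76/135.

76/135


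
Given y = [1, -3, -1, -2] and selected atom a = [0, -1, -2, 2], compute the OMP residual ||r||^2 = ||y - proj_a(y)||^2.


a^T a = 9.
a^T y = 1.
coeff = 1/9 = 1/9.
||r||^2 = 134/9.

134/9


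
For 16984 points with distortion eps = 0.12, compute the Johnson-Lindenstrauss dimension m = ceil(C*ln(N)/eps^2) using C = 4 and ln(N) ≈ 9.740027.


ln(16984) ≈ 9.740027.
eps^2 = 0.12^2 = 0.0144.
C*ln(N)/eps^2 ≈ 4*9.740027/0.0144 ≈ 2705.5631.
m = ceil(2705.5631) = 2706.

2706


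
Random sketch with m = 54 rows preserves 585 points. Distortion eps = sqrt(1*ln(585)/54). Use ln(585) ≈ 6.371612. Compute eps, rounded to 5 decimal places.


ln(585) ≈ 6.371612.
1*ln(N)/m ≈ 1*6.371612/54 ≈ 0.11799281.
eps = sqrt(0.11799281) ≈ 0.3435008 ≈ 0.34350.

0.34350


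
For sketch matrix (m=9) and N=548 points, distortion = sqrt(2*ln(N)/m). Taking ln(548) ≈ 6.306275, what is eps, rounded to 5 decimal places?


ln(548) ≈ 6.306275.
2*ln(N)/m ≈ 2*6.306275/9 ≈ 1.40139444.
eps = sqrt(1.40139444) ≈ 1.1838051 ≈ 1.18381.

1.18381


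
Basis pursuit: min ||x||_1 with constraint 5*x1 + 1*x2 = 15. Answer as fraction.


Axis intercepts:
  x1 = 3, x2 = 0: L1 = 3
  x1 = 0, x2 = 15: L1 = 15
x* = (3, 0)
||x*||_1 = 3.

3


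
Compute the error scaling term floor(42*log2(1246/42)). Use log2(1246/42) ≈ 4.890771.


log2(n/k) = log2(1246/42) ≈ 4.890771.
k*log2(n/k) ≈ 42*4.890771 = 205.412382.
floor(205.412382) = 205.

205


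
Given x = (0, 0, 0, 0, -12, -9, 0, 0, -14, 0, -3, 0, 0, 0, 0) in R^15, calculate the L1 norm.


Non-zero entries: [(4, -12), (5, -9), (8, -14), (10, -3)]
Absolute values: [12, 9, 14, 3]
||x||_1 = sum = 38.

38


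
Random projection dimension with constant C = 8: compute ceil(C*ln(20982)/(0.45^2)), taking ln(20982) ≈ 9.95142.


ln(20982) ≈ 9.95142.
eps^2 = 0.45^2 = 0.2025.
C*ln(N)/eps^2 ≈ 8*9.95142/0.2025 ≈ 393.1425.
m = ceil(393.1425) = 394.

394


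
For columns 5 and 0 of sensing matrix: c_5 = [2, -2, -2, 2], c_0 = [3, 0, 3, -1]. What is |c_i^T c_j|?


Inner product: 2*3 + -2*0 + -2*3 + 2*-1
Products: [6, 0, -6, -2]
Sum = -2.
|dot| = 2.

2


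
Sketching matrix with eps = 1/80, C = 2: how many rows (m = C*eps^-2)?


1/eps = 80.
(1/eps)^2 = 6400.
m = 2*6400 = 12800.

12800


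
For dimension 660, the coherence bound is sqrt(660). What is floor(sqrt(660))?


25^2 = 625 <= 660 < 676 = 26^2, so 25 <= sqrt(660) < 26.
floor(sqrt(660)) = 25.

25


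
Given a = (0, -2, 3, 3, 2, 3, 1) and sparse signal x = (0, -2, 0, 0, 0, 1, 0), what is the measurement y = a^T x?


Non-zero terms: ['-2*-2', '3*1']
Products: [4, 3]
y = sum = 7.

7


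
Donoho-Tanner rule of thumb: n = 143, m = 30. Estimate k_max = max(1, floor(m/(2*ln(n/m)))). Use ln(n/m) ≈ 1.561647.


n/m = 143/30.
ln(n/m) ≈ 1.561647.
2*ln(n/m) ≈ 3.123294.
m/(2*ln(n/m)) ≈ 30/3.123294 ≈ 9.6052.
floor = 9.
k_max = max(1, 9) = 9.

9


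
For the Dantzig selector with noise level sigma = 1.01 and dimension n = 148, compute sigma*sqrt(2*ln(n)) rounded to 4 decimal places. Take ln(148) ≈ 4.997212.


ln(148) ≈ 4.997212.
2*ln(n) ≈ 9.994424.
sqrt(2*ln(n)) ≈ sqrt(9.994424) ≈ 3.161396.
threshold ≈ 1.01*3.161396 = 3.19300996 ≈ 3.1930.

3.1930


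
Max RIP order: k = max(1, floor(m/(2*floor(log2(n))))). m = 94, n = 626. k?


floor(log2(626)) = 9.
2*9 = 18.
m/(2*floor(log2(n))) = 94/18 ≈ 5.2222.
floor = 5.
k = max(1, 5) = 5.

5


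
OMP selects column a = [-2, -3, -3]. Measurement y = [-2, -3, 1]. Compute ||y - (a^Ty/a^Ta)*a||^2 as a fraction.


a^T a = 22.
a^T y = 10.
coeff = 10/22 = 5/11.
||r||^2 = 104/11.

104/11


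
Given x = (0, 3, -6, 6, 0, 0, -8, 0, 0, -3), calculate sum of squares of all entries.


Non-zero entries: [(1, 3), (2, -6), (3, 6), (6, -8), (9, -3)]
Squares: [9, 36, 36, 64, 9]
||x||_2^2 = sum = 154.

154


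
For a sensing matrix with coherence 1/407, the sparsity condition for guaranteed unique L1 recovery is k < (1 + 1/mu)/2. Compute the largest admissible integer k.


1/mu = 407.
1 + 1/mu = 408.
(1 + 1/mu)/2 = 204 is an integer and the inequality is strict, so k_max = 204 - 1 = 203.

203


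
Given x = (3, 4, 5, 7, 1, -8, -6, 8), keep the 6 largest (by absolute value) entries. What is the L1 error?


Sorted |x_i| descending: [8, 8, 7, 6, 5, 4, 3, 1]
Keep top 6: [8, 8, 7, 6, 5, 4]
Tail entries: [3, 1]
L1 error = sum of tail = 4.

4


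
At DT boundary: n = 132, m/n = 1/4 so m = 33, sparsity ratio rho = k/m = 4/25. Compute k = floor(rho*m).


m = 1/4*132 = 33.
rho = 4/25.
rho*m = 4/25*33 = 5.28.
k = floor(5.28) = 5.

5


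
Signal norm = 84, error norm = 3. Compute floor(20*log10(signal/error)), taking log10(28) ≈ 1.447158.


||x||/||e|| = 84/3 = 28.
log10(28) ≈ 1.447158.
20*log10(||x||/||e||) ≈ 20*1.447158 = 28.94316.
floor(28.94316) = 28.

28


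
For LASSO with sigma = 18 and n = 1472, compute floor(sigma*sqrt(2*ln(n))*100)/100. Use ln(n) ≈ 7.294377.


ln(1472) ≈ 7.294377.
2*ln(n) ≈ 14.588754.
sqrt(2*ln(n)) ≈ sqrt(14.588754) ≈ 3.819523.
lambda ≈ 18*3.819523 = 68.751414.
floor(lambda*100)/100 = 68.75.

68.75


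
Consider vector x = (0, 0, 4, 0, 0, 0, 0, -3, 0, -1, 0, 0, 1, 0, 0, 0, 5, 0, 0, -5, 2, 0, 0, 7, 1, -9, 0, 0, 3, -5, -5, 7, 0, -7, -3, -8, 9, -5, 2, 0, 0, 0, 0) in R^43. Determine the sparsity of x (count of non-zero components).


Non-zero positions: [2, 7, 9, 12, 16, 19, 20, 23, 24, 25, 28, 29, 30, 31, 33, 34, 35, 36, 37, 38].
Sparsity = 20.

20


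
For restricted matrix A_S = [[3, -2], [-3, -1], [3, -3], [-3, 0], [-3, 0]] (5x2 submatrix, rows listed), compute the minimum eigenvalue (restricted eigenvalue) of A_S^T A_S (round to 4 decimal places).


A_S^T A_S = [[45, -12], [-12, 14]].
trace = 59.
det = 486.
disc = trace^2 - 4*det = 3481 - 4*486 = 1537.
sqrt(1537) ≈ 39.204592.
lam_min = (59 - sqrt(1537))/2 ≈ (59 - 39.204592)/2 = 9.897704 ≈ 9.8977.

9.8977


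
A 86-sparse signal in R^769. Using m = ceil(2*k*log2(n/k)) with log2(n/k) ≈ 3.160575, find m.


log2(n/k) = log2(769/86) ≈ 3.160575.
2*k*log2(n/k) ≈ 2*86*3.160575 = 543.6189.
m = ceil(543.6189) = 544.

544


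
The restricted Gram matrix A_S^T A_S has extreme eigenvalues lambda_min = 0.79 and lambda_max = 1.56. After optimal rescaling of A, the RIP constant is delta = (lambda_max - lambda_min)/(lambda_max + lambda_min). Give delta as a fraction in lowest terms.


lambda_max - lambda_min = 1.56 - 0.79 = 0.77.
lambda_max + lambda_min = 1.56 + 0.79 = 2.35.
delta = 0.77/2.35 = 77/235.

77/235


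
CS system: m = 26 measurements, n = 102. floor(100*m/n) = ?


100*m/n = 100*26/102 ≈ 25.4902.
floor = 25.

25


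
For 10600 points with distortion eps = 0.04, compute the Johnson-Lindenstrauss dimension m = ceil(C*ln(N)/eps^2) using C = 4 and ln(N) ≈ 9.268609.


ln(10600) ≈ 9.268609.
eps^2 = 0.04^2 = 0.0016.
C*ln(N)/eps^2 ≈ 4*9.268609/0.0016 ≈ 23171.5225.
m = ceil(23171.5225) = 23172.

23172


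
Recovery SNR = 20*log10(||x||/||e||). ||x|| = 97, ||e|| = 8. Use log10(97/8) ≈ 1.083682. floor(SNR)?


||x||/||e|| = 97/8.
log10(97/8) ≈ 1.083682.
20*log10(||x||/||e||) ≈ 20*1.083682 = 21.67364.
floor(21.67364) = 21.

21


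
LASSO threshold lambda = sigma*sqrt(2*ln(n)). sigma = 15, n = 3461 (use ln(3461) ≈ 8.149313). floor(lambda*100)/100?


ln(3461) ≈ 8.149313.
2*ln(n) ≈ 16.298626.
sqrt(2*ln(n)) ≈ sqrt(16.298626) ≈ 4.037156.
lambda ≈ 15*4.037156 = 60.55734.
floor(lambda*100)/100 = 60.55.

60.55


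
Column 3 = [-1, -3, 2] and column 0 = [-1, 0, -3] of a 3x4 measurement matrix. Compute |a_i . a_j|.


Inner product: -1*-1 + -3*0 + 2*-3
Products: [1, 0, -6]
Sum = -5.
|dot| = 5.

5


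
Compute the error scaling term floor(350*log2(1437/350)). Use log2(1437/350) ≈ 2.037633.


log2(n/k) = log2(1437/350) ≈ 2.037633.
k*log2(n/k) ≈ 350*2.037633 = 713.17155.
floor(713.17155) = 713.

713


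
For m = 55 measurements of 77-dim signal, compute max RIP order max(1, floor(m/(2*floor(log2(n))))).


floor(log2(77)) = 6.
2*6 = 12.
m/(2*floor(log2(n))) = 55/12 ≈ 4.5833.
floor = 4.
k = max(1, 4) = 4.

4


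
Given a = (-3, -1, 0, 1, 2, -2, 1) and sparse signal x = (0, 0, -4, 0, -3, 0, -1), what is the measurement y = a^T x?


Non-zero terms: ['0*-4', '2*-3', '1*-1']
Products: [0, -6, -1]
y = sum = -7.

-7


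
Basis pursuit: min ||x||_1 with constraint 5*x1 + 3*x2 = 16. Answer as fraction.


Axis intercepts:
  x1 = 16/5, x2 = 0: L1 = 16/5
  x1 = 0, x2 = 16/3: L1 = 16/3
x* = (16/5, 0)
||x*||_1 = 16/5.

16/5


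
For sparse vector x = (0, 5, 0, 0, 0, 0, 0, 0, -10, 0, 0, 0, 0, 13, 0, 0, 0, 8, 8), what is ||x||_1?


Non-zero entries: [(1, 5), (8, -10), (13, 13), (17, 8), (18, 8)]
Absolute values: [5, 10, 13, 8, 8]
||x||_1 = sum = 44.

44


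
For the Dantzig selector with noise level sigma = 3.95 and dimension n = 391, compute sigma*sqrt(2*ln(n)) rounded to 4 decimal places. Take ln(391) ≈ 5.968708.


ln(391) ≈ 5.968708.
2*ln(n) ≈ 11.937416.
sqrt(2*ln(n)) ≈ sqrt(11.937416) ≈ 3.455057.
threshold ≈ 3.95*3.455057 = 13.64747515 ≈ 13.6475.

13.6475


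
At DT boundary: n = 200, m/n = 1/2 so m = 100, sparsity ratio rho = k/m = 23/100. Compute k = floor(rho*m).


m = 1/2*200 = 100.
rho = 23/100.
rho*m = 23/100*100 = 23.
k = floor(23) = 23.

23


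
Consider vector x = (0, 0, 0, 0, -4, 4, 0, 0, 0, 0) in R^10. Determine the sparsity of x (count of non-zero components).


Non-zero positions: [4, 5].
Sparsity = 2.

2


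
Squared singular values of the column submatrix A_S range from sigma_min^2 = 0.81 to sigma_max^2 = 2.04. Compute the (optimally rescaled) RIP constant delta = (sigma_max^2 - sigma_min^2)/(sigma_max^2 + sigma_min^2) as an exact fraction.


lambda_max - lambda_min = 2.04 - 0.81 = 1.23.
lambda_max + lambda_min = 2.04 + 0.81 = 2.85.
delta = 1.23/2.85 = 123/285 = 41/95.

41/95


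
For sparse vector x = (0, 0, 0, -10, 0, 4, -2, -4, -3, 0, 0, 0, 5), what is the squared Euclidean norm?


Non-zero entries: [(3, -10), (5, 4), (6, -2), (7, -4), (8, -3), (12, 5)]
Squares: [100, 16, 4, 16, 9, 25]
||x||_2^2 = sum = 170.

170


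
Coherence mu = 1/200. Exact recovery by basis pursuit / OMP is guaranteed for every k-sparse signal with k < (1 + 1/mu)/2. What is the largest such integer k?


1/mu = 200.
1 + 1/mu = 201.
(1 + 1/mu)/2 = 100.5 is not an integer, so k_max = floor(100.5) = 100.

100


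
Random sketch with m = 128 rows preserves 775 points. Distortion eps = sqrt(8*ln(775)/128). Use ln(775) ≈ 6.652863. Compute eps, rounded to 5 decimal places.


ln(775) ≈ 6.652863.
8*ln(N)/m ≈ 8*6.652863/128 ≈ 0.41580394.
eps = sqrt(0.41580394) ≈ 0.6448286 ≈ 0.64483.

0.64483


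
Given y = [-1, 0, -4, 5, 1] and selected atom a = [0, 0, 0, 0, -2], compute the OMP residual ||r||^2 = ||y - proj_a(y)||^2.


a^T a = 4.
a^T y = -2.
coeff = -2/4 = -1/2.
||r||^2 = 42.

42


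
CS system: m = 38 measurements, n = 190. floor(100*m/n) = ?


100*m/n = 100*38/190 ≈ 20.0.
floor = 20.

20


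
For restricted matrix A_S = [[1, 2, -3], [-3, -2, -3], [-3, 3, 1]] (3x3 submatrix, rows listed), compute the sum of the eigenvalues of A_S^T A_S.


Sum of eigenvalues of A_S^T A_S = trace(A_S^T A_S) = sum of squared column norms of A_S.
A_S^T A_S diagonal: [19, 17, 19].
trace = 19 + 17 + 19 = 55.

55


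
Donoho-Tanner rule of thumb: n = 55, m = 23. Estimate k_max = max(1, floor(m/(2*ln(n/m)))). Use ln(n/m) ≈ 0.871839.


n/m = 55/23.
ln(n/m) ≈ 0.871839.
2*ln(n/m) ≈ 1.743678.
m/(2*ln(n/m)) ≈ 23/1.743678 ≈ 13.1905.
floor = 13.
k_max = max(1, 13) = 13.

13


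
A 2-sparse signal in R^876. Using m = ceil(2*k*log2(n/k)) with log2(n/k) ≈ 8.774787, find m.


log2(n/k) = log2(876/2) ≈ 8.774787.
2*k*log2(n/k) ≈ 2*2*8.774787 = 35.099148.
m = ceil(35.099148) = 36.

36


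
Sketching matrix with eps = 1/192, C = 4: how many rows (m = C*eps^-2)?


1/eps = 192.
(1/eps)^2 = 36864.
m = 4*36864 = 147456.

147456


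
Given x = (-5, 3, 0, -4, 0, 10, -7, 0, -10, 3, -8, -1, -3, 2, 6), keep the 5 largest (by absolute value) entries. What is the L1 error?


Sorted |x_i| descending: [10, 10, 8, 7, 6, 5, 4, 3, 3, 3, 2, 1, 0, 0, 0]
Keep top 5: [10, 10, 8, 7, 6]
Tail entries: [5, 4, 3, 3, 3, 2, 1, 0, 0, 0]
L1 error = sum of tail = 21.

21


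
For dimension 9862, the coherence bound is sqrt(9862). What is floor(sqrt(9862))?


99^2 = 9801 <= 9862 < 10000 = 100^2, so 99 <= sqrt(9862) < 100.
floor(sqrt(9862)) = 99.

99


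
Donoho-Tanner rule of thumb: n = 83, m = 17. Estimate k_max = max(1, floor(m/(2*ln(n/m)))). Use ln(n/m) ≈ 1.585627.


n/m = 83/17.
ln(n/m) ≈ 1.585627.
2*ln(n/m) ≈ 3.171254.
m/(2*ln(n/m)) ≈ 17/3.171254 ≈ 5.3607.
floor = 5.
k_max = max(1, 5) = 5.

5


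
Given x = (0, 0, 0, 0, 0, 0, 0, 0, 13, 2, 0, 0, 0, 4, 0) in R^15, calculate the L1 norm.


Non-zero entries: [(8, 13), (9, 2), (13, 4)]
Absolute values: [13, 2, 4]
||x||_1 = sum = 19.

19


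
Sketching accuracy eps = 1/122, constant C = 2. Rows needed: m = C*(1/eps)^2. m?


1/eps = 122.
(1/eps)^2 = 14884.
m = 2*14884 = 29768.

29768


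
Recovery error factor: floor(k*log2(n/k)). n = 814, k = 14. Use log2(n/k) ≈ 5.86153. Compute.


log2(n/k) = log2(814/14) ≈ 5.86153.
k*log2(n/k) ≈ 14*5.86153 = 82.06142.
floor(82.06142) = 82.

82


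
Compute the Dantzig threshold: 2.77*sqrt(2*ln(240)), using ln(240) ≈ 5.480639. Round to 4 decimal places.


ln(240) ≈ 5.480639.
2*ln(n) ≈ 10.961278.
sqrt(2*ln(n)) ≈ sqrt(10.961278) ≈ 3.310782.
threshold ≈ 2.77*3.310782 = 9.17086614 ≈ 9.1709.

9.1709


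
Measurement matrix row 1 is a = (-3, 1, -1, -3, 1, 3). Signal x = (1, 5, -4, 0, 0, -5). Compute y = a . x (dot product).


Non-zero terms: ['-3*1', '1*5', '-1*-4', '3*-5']
Products: [-3, 5, 4, -15]
y = sum = -9.

-9


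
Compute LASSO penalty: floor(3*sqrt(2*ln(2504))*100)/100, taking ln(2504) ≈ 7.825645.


ln(2504) ≈ 7.825645.
2*ln(n) ≈ 15.65129.
sqrt(2*ln(n)) ≈ sqrt(15.65129) ≈ 3.956171.
lambda ≈ 3*3.956171 = 11.868513.
floor(lambda*100)/100 = 11.86.

11.86


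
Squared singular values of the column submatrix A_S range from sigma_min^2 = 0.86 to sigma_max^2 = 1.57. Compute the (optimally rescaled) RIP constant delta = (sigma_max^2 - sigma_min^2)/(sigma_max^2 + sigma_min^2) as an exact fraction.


lambda_max - lambda_min = 1.57 - 0.86 = 0.71.
lambda_max + lambda_min = 1.57 + 0.86 = 2.43.
delta = 0.71/2.43 = 71/243.

71/243


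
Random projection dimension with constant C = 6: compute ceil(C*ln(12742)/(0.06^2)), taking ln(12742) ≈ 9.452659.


ln(12742) ≈ 9.452659.
eps^2 = 0.06^2 = 0.0036.
C*ln(N)/eps^2 ≈ 6*9.452659/0.0036 ≈ 15754.4317.
m = ceil(15754.4317) = 15755.

15755


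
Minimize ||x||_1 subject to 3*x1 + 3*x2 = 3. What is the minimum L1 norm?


Axis intercepts:
  x1 = 1, x2 = 0: L1 = 1
  x1 = 0, x2 = 1: L1 = 1
x* = (1, 0)
||x*||_1 = 1.

1


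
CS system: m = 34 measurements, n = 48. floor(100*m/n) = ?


100*m/n = 100*34/48 ≈ 70.8333.
floor = 70.

70


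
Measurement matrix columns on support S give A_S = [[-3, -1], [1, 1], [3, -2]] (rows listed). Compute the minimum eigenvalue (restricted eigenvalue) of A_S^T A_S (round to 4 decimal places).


A_S^T A_S = [[19, -2], [-2, 6]].
trace = 25.
det = 110.
disc = trace^2 - 4*det = 625 - 4*110 = 185.
sqrt(185) ≈ 13.601471.
lam_min = (25 - sqrt(185))/2 ≈ (25 - 13.601471)/2 = 5.6992645 ≈ 5.6993.

5.6993


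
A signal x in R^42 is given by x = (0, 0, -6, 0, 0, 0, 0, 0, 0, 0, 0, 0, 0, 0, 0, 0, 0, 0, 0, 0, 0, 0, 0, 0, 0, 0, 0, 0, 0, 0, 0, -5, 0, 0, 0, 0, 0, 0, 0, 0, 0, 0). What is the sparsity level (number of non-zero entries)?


Non-zero positions: [2, 31].
Sparsity = 2.

2


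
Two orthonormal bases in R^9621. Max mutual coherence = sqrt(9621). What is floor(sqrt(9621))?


98^2 = 9604 <= 9621 < 9801 = 99^2, so 98 <= sqrt(9621) < 99.
floor(sqrt(9621)) = 98.

98


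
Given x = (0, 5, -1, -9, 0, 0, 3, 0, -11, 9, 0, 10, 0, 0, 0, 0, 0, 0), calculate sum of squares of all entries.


Non-zero entries: [(1, 5), (2, -1), (3, -9), (6, 3), (8, -11), (9, 9), (11, 10)]
Squares: [25, 1, 81, 9, 121, 81, 100]
||x||_2^2 = sum = 418.

418


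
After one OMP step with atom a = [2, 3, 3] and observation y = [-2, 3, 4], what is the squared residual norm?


a^T a = 22.
a^T y = 17.
coeff = 17/22 = 17/22.
||r||^2 = 349/22.

349/22


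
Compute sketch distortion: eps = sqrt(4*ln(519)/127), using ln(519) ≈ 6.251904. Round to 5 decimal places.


ln(519) ≈ 6.251904.
4*ln(N)/m ≈ 4*6.251904/127 ≈ 0.19691036.
eps = sqrt(0.19691036) ≈ 0.4437458 ≈ 0.44375.

0.44375


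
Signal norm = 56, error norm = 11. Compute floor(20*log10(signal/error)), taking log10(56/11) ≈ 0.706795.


||x||/||e|| = 56/11.
log10(56/11) ≈ 0.706795.
20*log10(||x||/||e||) ≈ 20*0.706795 = 14.1359.
floor(14.1359) = 14.

14


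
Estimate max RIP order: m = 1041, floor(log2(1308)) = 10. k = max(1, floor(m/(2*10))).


floor(log2(1308)) = 10.
2*10 = 20.
m/(2*floor(log2(n))) = 1041/20 ≈ 52.05.
floor = 52.
k = max(1, 52) = 52.

52


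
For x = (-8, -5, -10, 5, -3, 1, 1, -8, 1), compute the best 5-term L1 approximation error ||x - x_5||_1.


Sorted |x_i| descending: [10, 8, 8, 5, 5, 3, 1, 1, 1]
Keep top 5: [10, 8, 8, 5, 5]
Tail entries: [3, 1, 1, 1]
L1 error = sum of tail = 6.

6


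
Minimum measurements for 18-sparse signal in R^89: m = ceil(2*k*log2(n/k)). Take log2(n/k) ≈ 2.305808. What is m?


log2(n/k) = log2(89/18) ≈ 2.305808.
2*k*log2(n/k) ≈ 2*18*2.305808 = 83.009088.
m = ceil(83.009088) = 84.

84


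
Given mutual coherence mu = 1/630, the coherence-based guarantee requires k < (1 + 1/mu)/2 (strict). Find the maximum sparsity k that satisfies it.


1/mu = 630.
1 + 1/mu = 631.
(1 + 1/mu)/2 = 315.5 is not an integer, so k_max = floor(315.5) = 315.

315


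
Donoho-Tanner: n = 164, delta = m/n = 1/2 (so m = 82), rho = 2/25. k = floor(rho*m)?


m = 1/2*164 = 82.
rho = 2/25.
rho*m = 2/25*82 = 6.56.
k = floor(6.56) = 6.

6


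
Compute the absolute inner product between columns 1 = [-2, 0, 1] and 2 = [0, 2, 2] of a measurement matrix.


Inner product: -2*0 + 0*2 + 1*2
Products: [0, 0, 2]
Sum = 2.
|dot| = 2.

2


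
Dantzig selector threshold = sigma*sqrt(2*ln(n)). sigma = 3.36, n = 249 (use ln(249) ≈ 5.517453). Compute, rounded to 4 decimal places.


ln(249) ≈ 5.517453.
2*ln(n) ≈ 11.034906.
sqrt(2*ln(n)) ≈ sqrt(11.034906) ≈ 3.321883.
threshold ≈ 3.36*3.321883 = 11.16152688 ≈ 11.1615.

11.1615


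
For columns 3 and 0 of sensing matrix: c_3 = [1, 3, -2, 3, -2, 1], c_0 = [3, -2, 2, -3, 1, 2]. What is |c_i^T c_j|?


Inner product: 1*3 + 3*-2 + -2*2 + 3*-3 + -2*1 + 1*2
Products: [3, -6, -4, -9, -2, 2]
Sum = -16.
|dot| = 16.

16


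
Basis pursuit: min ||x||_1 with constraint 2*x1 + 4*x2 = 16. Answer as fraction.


Axis intercepts:
  x1 = 8, x2 = 0: L1 = 8
  x1 = 0, x2 = 4: L1 = 4
x* = (0, 4)
||x*||_1 = 4.

4


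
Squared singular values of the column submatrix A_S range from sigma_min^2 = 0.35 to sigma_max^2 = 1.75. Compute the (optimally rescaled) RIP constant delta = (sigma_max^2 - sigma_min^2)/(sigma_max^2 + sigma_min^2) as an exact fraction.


lambda_max - lambda_min = 1.75 - 0.35 = 1.40.
lambda_max + lambda_min = 1.75 + 0.35 = 2.10.
delta = 1.40/2.10 = 140/210 = 2/3.

2/3


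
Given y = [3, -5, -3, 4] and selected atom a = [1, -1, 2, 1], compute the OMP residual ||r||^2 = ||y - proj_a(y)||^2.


a^T a = 7.
a^T y = 6.
coeff = 6/7 = 6/7.
||r||^2 = 377/7.

377/7


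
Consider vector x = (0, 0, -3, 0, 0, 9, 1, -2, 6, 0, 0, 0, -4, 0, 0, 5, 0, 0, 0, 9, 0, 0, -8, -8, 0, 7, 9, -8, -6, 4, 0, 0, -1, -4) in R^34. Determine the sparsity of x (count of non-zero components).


Non-zero positions: [2, 5, 6, 7, 8, 12, 15, 19, 22, 23, 25, 26, 27, 28, 29, 32, 33].
Sparsity = 17.

17


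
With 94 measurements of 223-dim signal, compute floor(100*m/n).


100*m/n = 100*94/223 ≈ 42.1525.
floor = 42.

42


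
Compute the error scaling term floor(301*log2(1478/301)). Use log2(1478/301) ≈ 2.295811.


log2(n/k) = log2(1478/301) ≈ 2.295811.
k*log2(n/k) ≈ 301*2.295811 = 691.039111.
floor(691.039111) = 691.

691


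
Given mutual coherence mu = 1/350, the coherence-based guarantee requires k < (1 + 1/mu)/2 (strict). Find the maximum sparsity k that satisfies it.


1/mu = 350.
1 + 1/mu = 351.
(1 + 1/mu)/2 = 175.5 is not an integer, so k_max = floor(175.5) = 175.

175


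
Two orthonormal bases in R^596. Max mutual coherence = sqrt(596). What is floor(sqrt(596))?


24^2 = 576 <= 596 < 625 = 25^2, so 24 <= sqrt(596) < 25.
floor(sqrt(596)) = 24.

24


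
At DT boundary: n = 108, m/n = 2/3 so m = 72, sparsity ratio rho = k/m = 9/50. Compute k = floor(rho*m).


m = 2/3*108 = 72.
rho = 9/50.
rho*m = 9/50*72 = 12.96.
k = floor(12.96) = 12.

12


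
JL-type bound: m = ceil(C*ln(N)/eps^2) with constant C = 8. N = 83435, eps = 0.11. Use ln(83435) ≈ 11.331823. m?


ln(83435) ≈ 11.331823.
eps^2 = 0.11^2 = 0.0121.
C*ln(N)/eps^2 ≈ 8*11.331823/0.0121 ≈ 7492.1144.
m = ceil(7492.1144) = 7493.

7493


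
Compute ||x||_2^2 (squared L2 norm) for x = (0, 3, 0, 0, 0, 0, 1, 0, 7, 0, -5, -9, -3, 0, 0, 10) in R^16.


Non-zero entries: [(1, 3), (6, 1), (8, 7), (10, -5), (11, -9), (12, -3), (15, 10)]
Squares: [9, 1, 49, 25, 81, 9, 100]
||x||_2^2 = sum = 274.

274


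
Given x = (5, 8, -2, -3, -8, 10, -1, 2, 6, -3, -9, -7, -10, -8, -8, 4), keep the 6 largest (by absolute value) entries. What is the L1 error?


Sorted |x_i| descending: [10, 10, 9, 8, 8, 8, 8, 7, 6, 5, 4, 3, 3, 2, 2, 1]
Keep top 6: [10, 10, 9, 8, 8, 8]
Tail entries: [8, 7, 6, 5, 4, 3, 3, 2, 2, 1]
L1 error = sum of tail = 41.

41


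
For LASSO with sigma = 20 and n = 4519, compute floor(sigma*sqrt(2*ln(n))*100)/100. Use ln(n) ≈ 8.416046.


ln(4519) ≈ 8.416046.
2*ln(n) ≈ 16.832092.
sqrt(2*ln(n)) ≈ sqrt(16.832092) ≈ 4.102693.
lambda ≈ 20*4.102693 = 82.05386.
floor(lambda*100)/100 = 82.05.

82.05


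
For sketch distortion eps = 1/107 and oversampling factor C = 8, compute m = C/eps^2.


1/eps = 107.
(1/eps)^2 = 11449.
m = 8*11449 = 91592.

91592


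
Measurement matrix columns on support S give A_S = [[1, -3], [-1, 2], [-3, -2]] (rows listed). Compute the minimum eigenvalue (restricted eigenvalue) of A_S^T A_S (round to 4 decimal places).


A_S^T A_S = [[11, 1], [1, 17]].
trace = 28.
det = 186.
disc = trace^2 - 4*det = 784 - 4*186 = 40.
sqrt(40) ≈ 6.324555.
lam_min = (28 - sqrt(40))/2 ≈ (28 - 6.324555)/2 = 10.8377225 ≈ 10.8377.

10.8377


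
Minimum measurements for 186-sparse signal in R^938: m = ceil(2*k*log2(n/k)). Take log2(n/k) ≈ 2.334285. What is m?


log2(n/k) = log2(938/186) ≈ 2.334285.
2*k*log2(n/k) ≈ 2*186*2.334285 = 868.35402.
m = ceil(868.35402) = 869.

869


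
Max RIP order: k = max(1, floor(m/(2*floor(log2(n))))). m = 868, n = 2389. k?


floor(log2(2389)) = 11.
2*11 = 22.
m/(2*floor(log2(n))) = 868/22 ≈ 39.4545.
floor = 39.
k = max(1, 39) = 39.

39


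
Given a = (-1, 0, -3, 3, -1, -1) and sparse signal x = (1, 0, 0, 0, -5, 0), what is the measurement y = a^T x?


Non-zero terms: ['-1*1', '-1*-5']
Products: [-1, 5]
y = sum = 4.

4


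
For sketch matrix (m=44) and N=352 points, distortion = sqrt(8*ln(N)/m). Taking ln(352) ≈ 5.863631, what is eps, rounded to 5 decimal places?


ln(352) ≈ 5.863631.
8*ln(N)/m ≈ 8*5.863631/44 ≈ 1.06611473.
eps = sqrt(1.06611473) ≈ 1.0325283 ≈ 1.03253.

1.03253


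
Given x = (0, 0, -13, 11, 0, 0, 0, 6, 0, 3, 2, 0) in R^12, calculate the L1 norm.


Non-zero entries: [(2, -13), (3, 11), (7, 6), (9, 3), (10, 2)]
Absolute values: [13, 11, 6, 3, 2]
||x||_1 = sum = 35.

35


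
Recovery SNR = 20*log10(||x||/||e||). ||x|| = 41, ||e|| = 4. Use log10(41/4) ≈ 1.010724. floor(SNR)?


||x||/||e|| = 41/4.
log10(41/4) ≈ 1.010724.
20*log10(||x||/||e||) ≈ 20*1.010724 = 20.21448.
floor(20.21448) = 20.

20


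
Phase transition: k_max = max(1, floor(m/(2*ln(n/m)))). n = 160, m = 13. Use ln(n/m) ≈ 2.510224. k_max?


n/m = 160/13.
ln(n/m) ≈ 2.510224.
2*ln(n/m) ≈ 5.020448.
m/(2*ln(n/m)) ≈ 13/5.020448 ≈ 2.5894.
floor = 2.
k_max = max(1, 2) = 2.

2


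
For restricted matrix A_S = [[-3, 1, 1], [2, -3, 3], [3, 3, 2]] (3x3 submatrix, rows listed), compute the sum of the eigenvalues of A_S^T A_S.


Sum of eigenvalues of A_S^T A_S = trace(A_S^T A_S) = sum of squared column norms of A_S.
A_S^T A_S diagonal: [22, 19, 14].
trace = 22 + 19 + 14 = 55.

55


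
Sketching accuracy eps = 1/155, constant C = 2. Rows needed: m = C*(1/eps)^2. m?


1/eps = 155.
(1/eps)^2 = 24025.
m = 2*24025 = 48050.

48050


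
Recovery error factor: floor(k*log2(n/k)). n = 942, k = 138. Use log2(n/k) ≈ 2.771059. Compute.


log2(n/k) = log2(942/138) ≈ 2.771059.
k*log2(n/k) ≈ 138*2.771059 = 382.406142.
floor(382.406142) = 382.

382


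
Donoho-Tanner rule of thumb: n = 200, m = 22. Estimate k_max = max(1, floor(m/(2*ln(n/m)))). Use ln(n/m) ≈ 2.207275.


n/m = 200/22 = 100/11.
ln(n/m) ≈ 2.207275.
2*ln(n/m) ≈ 4.41455.
m/(2*ln(n/m)) ≈ 22/4.41455 ≈ 4.9835.
floor = 4.
k_max = max(1, 4) = 4.

4


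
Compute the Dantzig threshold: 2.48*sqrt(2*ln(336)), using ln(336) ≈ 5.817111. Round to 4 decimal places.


ln(336) ≈ 5.817111.
2*ln(n) ≈ 11.634222.
sqrt(2*ln(n)) ≈ sqrt(11.634222) ≈ 3.410898.
threshold ≈ 2.48*3.410898 = 8.45902704 ≈ 8.4590.

8.4590


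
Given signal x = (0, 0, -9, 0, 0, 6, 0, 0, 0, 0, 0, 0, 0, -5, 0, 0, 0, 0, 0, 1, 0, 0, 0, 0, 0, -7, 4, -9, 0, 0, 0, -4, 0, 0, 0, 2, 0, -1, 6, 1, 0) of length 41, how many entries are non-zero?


Non-zero positions: [2, 5, 13, 19, 25, 26, 27, 31, 35, 37, 38, 39].
Sparsity = 12.

12
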